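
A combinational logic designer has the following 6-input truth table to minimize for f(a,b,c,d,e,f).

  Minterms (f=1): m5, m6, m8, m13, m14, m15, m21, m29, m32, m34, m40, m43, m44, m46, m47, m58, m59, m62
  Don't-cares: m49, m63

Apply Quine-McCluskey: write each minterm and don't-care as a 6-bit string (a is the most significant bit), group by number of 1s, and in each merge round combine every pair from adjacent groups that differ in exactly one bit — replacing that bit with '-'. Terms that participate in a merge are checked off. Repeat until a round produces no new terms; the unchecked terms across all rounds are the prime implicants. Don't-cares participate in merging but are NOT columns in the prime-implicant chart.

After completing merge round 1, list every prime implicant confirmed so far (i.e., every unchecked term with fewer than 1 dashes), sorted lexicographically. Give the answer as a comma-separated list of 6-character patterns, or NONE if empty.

110001

Round 0: 000101✓ 000110✓ 001000✓ 001101✓ 001110✓ 001111✓ 010101✓ 011101✓ 100000✓ 100010✓ 101000✓ 101011✓ 101100✓ 101110✓ 101111✓ 110001 111010✓ 111011✓ 111110✓ 111111✓
Round 1: -01000 -01110✓ -01111✓ 0-0101✓ 0-1101✓ 00-101✓ 00-110 0011-1 00111-✓ 01-101✓ 1-1011✓ 1-1110✓ 1-1111✓ 10-000 1000-0 101-00 101-11✓ 1011-0 10111-✓ 111-10✓ 111-11✓ 11101-✓ 11111-✓
Round 2: -0111- 0--101 1-1-11 1-111- 111-1-
PIs = {-01000, -0111-, 0--101, 00-110, 0011-1, 1-1-11, 1-111-, 10-000, 1000-0, 101-00, 1011-0, 110001, 111-1-}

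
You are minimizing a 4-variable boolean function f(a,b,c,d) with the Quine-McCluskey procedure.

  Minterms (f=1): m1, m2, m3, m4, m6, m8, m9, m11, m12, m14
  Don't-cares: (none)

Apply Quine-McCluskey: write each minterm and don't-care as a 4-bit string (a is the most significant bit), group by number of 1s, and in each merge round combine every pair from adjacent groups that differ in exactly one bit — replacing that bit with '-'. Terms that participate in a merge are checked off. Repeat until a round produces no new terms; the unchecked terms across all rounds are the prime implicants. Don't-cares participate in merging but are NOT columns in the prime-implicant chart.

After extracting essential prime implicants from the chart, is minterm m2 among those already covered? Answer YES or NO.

NO

size-2^0 implicants → 0001(✓)  0010(✓)  0011(✓)  0100(✓)  0110(✓)  1000(✓)  1001(✓)  1011(✓)  1100(✓)  1110(✓)
size-2^1 implicants → -001(✓)  -011(✓)  -100(✓)  -110(✓)  0-10  00-1(✓)  001-  01-0(✓)  1-00  10-1(✓)  100-  11-0(✓)
size-2^2 implicants → -0-1  -1-0
Unchecked terms (primes): -0-1, -1-0, 0-10, 001-, 1-00, 100-
Minterm coverage:
  m1 ⊆ -0-1 [E]
  m2 ⊆ 0-10,001-
  m3 ⊆ -0-1,001-
  m4 ⊆ -1-0 [E]
  m6 ⊆ -1-0,0-10
  m8 ⊆ 1-00,100-
  m9 ⊆ -0-1,100-
  m11 ⊆ -0-1 [E]
  m12 ⊆ -1-0,1-00
  m14 ⊆ -1-0 [E]
E = {-0-1, -1-0}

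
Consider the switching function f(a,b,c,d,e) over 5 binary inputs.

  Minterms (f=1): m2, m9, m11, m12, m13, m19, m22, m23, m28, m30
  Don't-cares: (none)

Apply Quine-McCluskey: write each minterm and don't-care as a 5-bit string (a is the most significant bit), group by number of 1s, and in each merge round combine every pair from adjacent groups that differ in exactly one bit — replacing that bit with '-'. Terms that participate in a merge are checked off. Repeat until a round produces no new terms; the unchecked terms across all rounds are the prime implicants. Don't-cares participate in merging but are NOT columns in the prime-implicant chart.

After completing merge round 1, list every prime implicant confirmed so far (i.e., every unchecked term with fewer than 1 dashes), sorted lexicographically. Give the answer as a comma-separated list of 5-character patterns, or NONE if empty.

size-2^0 implicants → 00010  01001(✓)  01011(✓)  01100(✓)  01101(✓)  10011(✓)  10110(✓)  10111(✓)  11100(✓)  11110(✓)
size-2^1 implicants → -1100  01-01  010-1  0110-  1-110  10-11  1011-  111-0
Unchecked terms (primes): -1100, 00010, 01-01, 010-1, 0110-, 1-110, 10-11, 1011-, 111-0

00010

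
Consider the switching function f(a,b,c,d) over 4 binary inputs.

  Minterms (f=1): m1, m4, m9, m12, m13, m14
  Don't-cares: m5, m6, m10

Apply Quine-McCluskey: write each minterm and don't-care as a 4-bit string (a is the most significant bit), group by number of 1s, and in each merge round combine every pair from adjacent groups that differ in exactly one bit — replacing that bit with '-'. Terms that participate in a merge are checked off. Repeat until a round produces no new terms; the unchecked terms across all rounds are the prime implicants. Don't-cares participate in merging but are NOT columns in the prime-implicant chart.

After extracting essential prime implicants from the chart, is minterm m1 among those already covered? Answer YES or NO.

size-2^0 implicants → 0001(✓)  0100(✓)  0101(✓)  0110(✓)  1001(✓)  1010(✓)  1100(✓)  1101(✓)  1110(✓)
size-2^1 implicants → -001(✓)  -100(✓)  -101(✓)  -110(✓)  0-01(✓)  01-0(✓)  010-(✓)  1-01(✓)  1-10  11-0(✓)  110-(✓)
size-2^2 implicants → --01  -1-0  -10-
Unchecked terms (primes): --01, -1-0, -10-, 1-10
Minterm coverage:
  m1 ⊆ --01 [E]
  m4 ⊆ -1-0,-10-
  m9 ⊆ --01 [E]
  m12 ⊆ -1-0,-10-
  m13 ⊆ --01,-10-
  m14 ⊆ -1-0,1-10
E = {--01}

YES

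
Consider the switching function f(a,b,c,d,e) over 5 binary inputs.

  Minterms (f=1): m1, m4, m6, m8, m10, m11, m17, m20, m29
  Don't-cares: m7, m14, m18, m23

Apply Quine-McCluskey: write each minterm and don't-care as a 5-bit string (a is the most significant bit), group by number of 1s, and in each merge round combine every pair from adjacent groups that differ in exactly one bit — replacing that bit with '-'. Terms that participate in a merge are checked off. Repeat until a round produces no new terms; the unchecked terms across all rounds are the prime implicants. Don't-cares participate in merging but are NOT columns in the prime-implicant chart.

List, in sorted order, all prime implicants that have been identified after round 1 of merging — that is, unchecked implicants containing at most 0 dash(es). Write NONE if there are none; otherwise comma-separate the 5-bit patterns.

10010, 11101

size-2^0 implicants → 00001(✓)  00100(✓)  00110(✓)  00111(✓)  01000(✓)  01010(✓)  01011(✓)  01110(✓)  10001(✓)  10010  10100(✓)  10111(✓)  11101
size-2^1 implicants → -0001  -0100  -0111  0-110  001-0  0011-  01-10  010-0  0101-
Unchecked terms (primes): -0001, -0100, -0111, 0-110, 001-0, 0011-, 01-10, 010-0, 0101-, 10010, 11101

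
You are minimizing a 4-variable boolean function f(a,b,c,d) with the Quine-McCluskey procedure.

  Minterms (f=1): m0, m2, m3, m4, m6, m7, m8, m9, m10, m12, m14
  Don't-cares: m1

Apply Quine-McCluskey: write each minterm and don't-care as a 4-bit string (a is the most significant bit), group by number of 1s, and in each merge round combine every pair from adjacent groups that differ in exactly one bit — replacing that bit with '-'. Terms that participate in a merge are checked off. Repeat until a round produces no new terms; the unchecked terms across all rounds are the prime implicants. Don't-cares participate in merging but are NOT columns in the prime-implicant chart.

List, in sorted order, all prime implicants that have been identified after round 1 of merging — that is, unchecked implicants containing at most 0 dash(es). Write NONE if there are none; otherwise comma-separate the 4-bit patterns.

NONE

size-2^0 implicants → 0000(✓)  0001(✓)  0010(✓)  0011(✓)  0100(✓)  0110(✓)  0111(✓)  1000(✓)  1001(✓)  1010(✓)  1100(✓)  1110(✓)
size-2^1 implicants → -000(✓)  -001(✓)  -010(✓)  -100(✓)  -110(✓)  0-00(✓)  0-10(✓)  0-11(✓)  00-0(✓)  00-1(✓)  000-(✓)  001-(✓)  01-0(✓)  011-(✓)  1-00(✓)  1-10(✓)  10-0(✓)  100-(✓)  11-0(✓)
size-2^2 implicants → --00(✓)  --10(✓)  -0-0(✓)  -00-  -1-0(✓)  0--0(✓)  0-1-  00--  1--0(✓)
size-2^3 implicants → ---0
Unchecked terms (primes): ---0, -00-, 0-1-, 00--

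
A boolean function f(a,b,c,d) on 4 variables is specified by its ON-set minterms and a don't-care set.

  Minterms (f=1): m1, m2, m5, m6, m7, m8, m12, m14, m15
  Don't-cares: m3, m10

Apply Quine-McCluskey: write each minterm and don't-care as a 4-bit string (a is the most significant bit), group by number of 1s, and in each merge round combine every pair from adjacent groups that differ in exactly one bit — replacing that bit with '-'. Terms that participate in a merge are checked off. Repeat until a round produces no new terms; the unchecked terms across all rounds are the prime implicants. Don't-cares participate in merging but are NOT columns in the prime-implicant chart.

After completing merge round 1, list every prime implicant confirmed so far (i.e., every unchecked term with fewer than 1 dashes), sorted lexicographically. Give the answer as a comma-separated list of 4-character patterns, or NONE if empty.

NONE

size-2^0 implicants → 0001(✓)  0010(✓)  0011(✓)  0101(✓)  0110(✓)  0111(✓)  1000(✓)  1010(✓)  1100(✓)  1110(✓)  1111(✓)
size-2^1 implicants → -010(✓)  -110(✓)  -111(✓)  0-01(✓)  0-10(✓)  0-11(✓)  00-1(✓)  001-(✓)  01-1(✓)  011-(✓)  1-00(✓)  1-10(✓)  10-0(✓)  11-0(✓)  111-(✓)
size-2^2 implicants → --10  -11-  0--1  0-1-  1--0
Unchecked terms (primes): --10, -11-, 0--1, 0-1-, 1--0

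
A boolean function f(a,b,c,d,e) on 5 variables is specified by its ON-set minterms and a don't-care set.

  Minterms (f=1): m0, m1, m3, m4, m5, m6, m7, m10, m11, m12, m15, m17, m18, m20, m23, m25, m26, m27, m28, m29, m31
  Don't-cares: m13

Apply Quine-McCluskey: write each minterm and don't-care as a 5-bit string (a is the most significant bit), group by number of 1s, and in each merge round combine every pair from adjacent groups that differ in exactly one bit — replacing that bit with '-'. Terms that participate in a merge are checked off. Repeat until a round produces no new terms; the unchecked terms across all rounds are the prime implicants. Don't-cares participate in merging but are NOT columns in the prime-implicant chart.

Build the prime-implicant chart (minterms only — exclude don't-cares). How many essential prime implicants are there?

6

[col 0] 00000*, 00001*, 00011*, 00100*, 00101*, 00110*, 00111*, 01010*, 01011*, 01100*, 01101*, 01111*, 10001*, 10010*, 10100*, 10111*, 11001*, 11010*, 11011*, 11100*, 11101*, 11111*
[col 1] -0001, -0100*, -0111*, -1010*, -1011*, -1100*, -1101*, -1111*, 0-011*, 0-100*, 0-101*, 0-111*, 00-00*, 00-01*, 00-11*, 000-1*, 0000-*, 001-0*, 001-1*, 0010-*, 0011-*, 01-11*, 0101-*, 011-1*, 0110-*, 1-001, 1-010, 1-100*, 1-111*, 11-01*, 11-11*, 110-1*, 1101-*, 111-1*, 1110-*
[col 2] --100, --111, -1-11, -101-, -11-1, -110-, 0--11, 0-1-1, 0-10-, 00--1, 00-0-, 001--, 11--1
Prime implicants: --100, --111, -0001, -1-11, -101-, -11-1, -110-, 0--11, 0-1-1, 0-10-, 00--1, 00-0-, 001--, 1-001, 1-010, 11--1
PI chart (minterm → PIs covering it):
  0 | 00-0-  (sole → essential)
  1 | -0001,00--1,00-0-
  3 | 0--11,00--1
  4 | --100,0-10-,00-0-,001--
  5 | 0-1-1,0-10-,00--1,00-0-,001--
  6 | 001--  (sole → essential)
  7 | --111,0--11,0-1-1,00--1,001--
  10 | -101-  (sole → essential)
  11 | -1-11,-101-,0--11
  12 | --100,-110-,0-10-
  15 | --111,-1-11,-11-1,0--11,0-1-1
  17 | -0001,1-001
  18 | 1-010  (sole → essential)
  20 | --100  (sole → essential)
  23 | --111  (sole → essential)
  25 | 1-001,11--1
  26 | -101-,1-010
  27 | -1-11,-101-,11--1
  28 | --100,-110-
  29 | -11-1,-110-,11--1
  31 | --111,-1-11,-11-1,11--1
Essential prime implicants: --100, --111, -101-, 00-0-, 001--, 1-010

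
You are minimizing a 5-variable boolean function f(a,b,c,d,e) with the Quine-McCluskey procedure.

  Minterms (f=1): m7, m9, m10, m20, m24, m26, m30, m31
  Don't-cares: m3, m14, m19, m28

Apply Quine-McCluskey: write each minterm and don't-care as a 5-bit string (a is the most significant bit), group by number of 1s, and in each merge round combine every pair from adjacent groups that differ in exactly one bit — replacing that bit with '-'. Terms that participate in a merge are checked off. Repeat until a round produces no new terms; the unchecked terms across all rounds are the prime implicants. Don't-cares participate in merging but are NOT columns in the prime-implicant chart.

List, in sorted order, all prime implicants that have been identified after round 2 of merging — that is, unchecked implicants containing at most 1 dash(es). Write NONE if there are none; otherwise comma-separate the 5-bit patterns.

size-2^0 implicants → 00011(✓)  00111(✓)  01001  01010(✓)  01110(✓)  10011(✓)  10100(✓)  11000(✓)  11010(✓)  11100(✓)  11110(✓)  11111(✓)
size-2^1 implicants → -0011  -1010(✓)  -1110(✓)  00-11  01-10(✓)  1-100  11-00(✓)  11-10(✓)  110-0(✓)  111-0(✓)  1111-
size-2^2 implicants → -1-10  11--0
Unchecked terms (primes): -0011, -1-10, 00-11, 01001, 1-100, 11--0, 1111-

-0011, 00-11, 01001, 1-100, 1111-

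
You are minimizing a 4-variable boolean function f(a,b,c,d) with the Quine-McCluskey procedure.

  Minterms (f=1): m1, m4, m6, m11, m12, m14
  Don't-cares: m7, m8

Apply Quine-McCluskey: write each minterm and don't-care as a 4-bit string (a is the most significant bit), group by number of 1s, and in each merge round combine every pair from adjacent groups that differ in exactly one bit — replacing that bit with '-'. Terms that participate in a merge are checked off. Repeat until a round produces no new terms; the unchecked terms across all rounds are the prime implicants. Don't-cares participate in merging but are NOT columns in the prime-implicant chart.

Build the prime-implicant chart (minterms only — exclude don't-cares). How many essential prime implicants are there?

size-2^0 implicants → 0001  0100(✓)  0110(✓)  0111(✓)  1000(✓)  1011  1100(✓)  1110(✓)
size-2^1 implicants → -100(✓)  -110(✓)  01-0(✓)  011-  1-00  11-0(✓)
size-2^2 implicants → -1-0
Unchecked terms (primes): -1-0, 0001, 011-, 1-00, 1011
Minterm coverage:
  m1 ⊆ 0001 [E]
  m4 ⊆ -1-0 [E]
  m6 ⊆ -1-0,011-
  m11 ⊆ 1011 [E]
  m12 ⊆ -1-0,1-00
  m14 ⊆ -1-0 [E]
E = {-1-0, 0001, 1011}

3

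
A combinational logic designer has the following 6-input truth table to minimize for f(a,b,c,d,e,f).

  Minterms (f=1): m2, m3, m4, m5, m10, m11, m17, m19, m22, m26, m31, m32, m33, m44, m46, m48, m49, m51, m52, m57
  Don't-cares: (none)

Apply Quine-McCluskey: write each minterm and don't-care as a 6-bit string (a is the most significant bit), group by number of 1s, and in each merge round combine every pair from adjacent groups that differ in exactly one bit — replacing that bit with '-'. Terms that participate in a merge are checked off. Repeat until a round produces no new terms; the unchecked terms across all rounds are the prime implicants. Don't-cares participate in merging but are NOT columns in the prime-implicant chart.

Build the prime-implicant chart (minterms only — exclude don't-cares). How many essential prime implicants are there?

10

[col 0] 000010*, 000011*, 000100*, 000101*, 001010*, 001011*, 010001*, 010011*, 010110, 011010*, 011111, 100000*, 100001*, 101100*, 101110*, 110000*, 110001*, 110011*, 110100*, 111001*
[col 1] -10001*, -10011*, 0-0011, 0-1010, 00-010*, 00-011*, 00001-*, 00010-, 00101-*, 0100-1*, 1-0000*, 1-0001*, 10000-*, 1011-0, 11-001, 110-00, 1100-1*, 11000-*
[col 2] -100-1, 00-01-, 1-000-
Prime implicants: -100-1, 0-0011, 0-1010, 00-01-, 00010-, 010110, 011111, 1-000-, 1011-0, 11-001, 110-00
PI chart (minterm → PIs covering it):
  2 | 00-01-  (sole → essential)
  3 | 0-0011,00-01-
  4 | 00010-  (sole → essential)
  5 | 00010-  (sole → essential)
  10 | 0-1010,00-01-
  11 | 00-01-  (sole → essential)
  17 | -100-1  (sole → essential)
  19 | -100-1,0-0011
  22 | 010110  (sole → essential)
  26 | 0-1010  (sole → essential)
  31 | 011111  (sole → essential)
  32 | 1-000-  (sole → essential)
  33 | 1-000-  (sole → essential)
  44 | 1011-0  (sole → essential)
  46 | 1011-0  (sole → essential)
  48 | 1-000-,110-00
  49 | -100-1,1-000-,11-001
  51 | -100-1  (sole → essential)
  52 | 110-00  (sole → essential)
  57 | 11-001  (sole → essential)
Essential prime implicants: -100-1, 0-1010, 00-01-, 00010-, 010110, 011111, 1-000-, 1011-0, 11-001, 110-00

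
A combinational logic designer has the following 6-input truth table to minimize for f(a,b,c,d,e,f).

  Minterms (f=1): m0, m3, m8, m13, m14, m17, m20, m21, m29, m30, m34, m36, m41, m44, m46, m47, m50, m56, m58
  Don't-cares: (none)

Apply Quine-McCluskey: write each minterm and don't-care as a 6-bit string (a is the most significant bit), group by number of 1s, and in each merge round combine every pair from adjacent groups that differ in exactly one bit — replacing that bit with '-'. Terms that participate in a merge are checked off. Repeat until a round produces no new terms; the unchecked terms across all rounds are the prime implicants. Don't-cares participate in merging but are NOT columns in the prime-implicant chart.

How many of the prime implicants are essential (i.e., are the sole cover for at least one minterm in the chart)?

11

[col 0] 000000*, 000011, 001000*, 001101*, 001110*, 010001*, 010100*, 010101*, 011101*, 011110*, 100010*, 100100*, 101001, 101100*, 101110*, 101111*, 110010*, 111000*, 111010*
[col 1] -01110, 0-1101, 0-1110, 00-000, 01-101, 010-01, 01010-, 1-0010, 10-100, 1011-0, 10111-, 11-010, 1110-0
Prime implicants: -01110, 0-1101, 0-1110, 00-000, 000011, 01-101, 010-01, 01010-, 1-0010, 10-100, 101001, 1011-0, 10111-, 11-010, 1110-0
PI chart (minterm → PIs covering it):
  0 | 00-000  (sole → essential)
  3 | 000011  (sole → essential)
  8 | 00-000  (sole → essential)
  13 | 0-1101  (sole → essential)
  14 | -01110,0-1110
  17 | 010-01  (sole → essential)
  20 | 01010-  (sole → essential)
  21 | 01-101,010-01,01010-
  29 | 0-1101,01-101
  30 | 0-1110  (sole → essential)
  34 | 1-0010  (sole → essential)
  36 | 10-100  (sole → essential)
  41 | 101001  (sole → essential)
  44 | 10-100,1011-0
  46 | -01110,1011-0,10111-
  47 | 10111-  (sole → essential)
  50 | 1-0010,11-010
  56 | 1110-0  (sole → essential)
  58 | 11-010,1110-0
Essential prime implicants: 0-1101, 0-1110, 00-000, 000011, 010-01, 01010-, 1-0010, 10-100, 101001, 10111-, 1110-0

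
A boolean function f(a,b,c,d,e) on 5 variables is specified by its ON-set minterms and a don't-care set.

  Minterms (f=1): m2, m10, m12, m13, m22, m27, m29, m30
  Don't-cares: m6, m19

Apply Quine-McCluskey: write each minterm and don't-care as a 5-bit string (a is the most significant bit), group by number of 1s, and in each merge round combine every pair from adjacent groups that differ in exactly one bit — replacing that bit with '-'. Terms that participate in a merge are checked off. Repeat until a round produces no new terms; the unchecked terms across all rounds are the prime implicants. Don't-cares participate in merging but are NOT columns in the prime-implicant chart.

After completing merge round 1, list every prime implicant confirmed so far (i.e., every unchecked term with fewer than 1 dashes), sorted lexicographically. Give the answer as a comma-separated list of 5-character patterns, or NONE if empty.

NONE

size-2^0 implicants → 00010(✓)  00110(✓)  01010(✓)  01100(✓)  01101(✓)  10011(✓)  10110(✓)  11011(✓)  11101(✓)  11110(✓)
size-2^1 implicants → -0110  -1101  0-010  00-10  0110-  1-011  1-110
Unchecked terms (primes): -0110, -1101, 0-010, 00-10, 0110-, 1-011, 1-110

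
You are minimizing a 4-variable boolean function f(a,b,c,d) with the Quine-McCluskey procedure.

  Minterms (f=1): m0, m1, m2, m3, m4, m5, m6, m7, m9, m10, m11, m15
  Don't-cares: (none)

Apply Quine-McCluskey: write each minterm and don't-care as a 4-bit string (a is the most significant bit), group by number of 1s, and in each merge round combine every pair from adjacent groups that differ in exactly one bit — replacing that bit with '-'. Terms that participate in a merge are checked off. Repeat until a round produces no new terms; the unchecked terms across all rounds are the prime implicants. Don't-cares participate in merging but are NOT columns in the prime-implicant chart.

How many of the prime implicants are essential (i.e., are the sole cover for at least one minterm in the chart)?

[col 0] 0000*, 0001*, 0010*, 0011*, 0100*, 0101*, 0110*, 0111*, 1001*, 1010*, 1011*, 1111*
[col 1] -001*, -010*, -011*, -111*, 0-00*, 0-01*, 0-10*, 0-11*, 00-0*, 00-1*, 000-*, 001-*, 01-0*, 01-1*, 010-*, 011-*, 1-11*, 10-1*, 101-*
[col 2] --11, -0-1, -01-, 0--0*, 0--1*, 0-0-*, 0-1-*, 00--*, 01--*
[col 3] 0---
Prime implicants: --11, -0-1, -01-, 0---
PI chart (minterm → PIs covering it):
  0 | 0---  (sole → essential)
  1 | -0-1,0---
  2 | -01-,0---
  3 | --11,-0-1,-01-,0---
  4 | 0---  (sole → essential)
  5 | 0---  (sole → essential)
  6 | 0---  (sole → essential)
  7 | --11,0---
  9 | -0-1  (sole → essential)
  10 | -01-  (sole → essential)
  11 | --11,-0-1,-01-
  15 | --11  (sole → essential)
Essential prime implicants: --11, -0-1, -01-, 0---

4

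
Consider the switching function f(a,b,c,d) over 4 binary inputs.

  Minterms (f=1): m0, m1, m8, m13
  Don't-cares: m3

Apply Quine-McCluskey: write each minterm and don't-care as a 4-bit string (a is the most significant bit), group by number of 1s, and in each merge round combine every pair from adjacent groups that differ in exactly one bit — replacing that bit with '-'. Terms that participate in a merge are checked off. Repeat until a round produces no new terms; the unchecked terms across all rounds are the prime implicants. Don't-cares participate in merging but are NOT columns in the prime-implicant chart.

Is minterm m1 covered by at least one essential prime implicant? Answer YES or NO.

NO

[col 0] 0000*, 0001*, 0011*, 1000*, 1101
[col 1] -000, 00-1, 000-
Prime implicants: -000, 00-1, 000-, 1101
PI chart (minterm → PIs covering it):
  0 | -000,000-
  1 | 00-1,000-
  8 | -000  (sole → essential)
  13 | 1101  (sole → essential)
Essential prime implicants: -000, 1101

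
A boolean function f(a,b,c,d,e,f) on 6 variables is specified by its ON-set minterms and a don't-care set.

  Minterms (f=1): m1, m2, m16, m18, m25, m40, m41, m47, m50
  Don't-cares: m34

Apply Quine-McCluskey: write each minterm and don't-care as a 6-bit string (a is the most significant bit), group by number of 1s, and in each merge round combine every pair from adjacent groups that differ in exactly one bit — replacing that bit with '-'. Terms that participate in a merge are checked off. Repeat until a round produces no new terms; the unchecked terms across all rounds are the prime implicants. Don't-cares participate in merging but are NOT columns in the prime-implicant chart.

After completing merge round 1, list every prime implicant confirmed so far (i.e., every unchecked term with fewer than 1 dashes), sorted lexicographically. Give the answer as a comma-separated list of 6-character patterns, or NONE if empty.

000001, 011001, 101111

size-2^0 implicants → 000001  000010(✓)  010000(✓)  010010(✓)  011001  100010(✓)  101000(✓)  101001(✓)  101111  110010(✓)
size-2^1 implicants → -00010(✓)  -10010(✓)  0-0010(✓)  0100-0  1-0010(✓)  10100-
size-2^2 implicants → --0010
Unchecked terms (primes): --0010, 000001, 0100-0, 011001, 10100-, 101111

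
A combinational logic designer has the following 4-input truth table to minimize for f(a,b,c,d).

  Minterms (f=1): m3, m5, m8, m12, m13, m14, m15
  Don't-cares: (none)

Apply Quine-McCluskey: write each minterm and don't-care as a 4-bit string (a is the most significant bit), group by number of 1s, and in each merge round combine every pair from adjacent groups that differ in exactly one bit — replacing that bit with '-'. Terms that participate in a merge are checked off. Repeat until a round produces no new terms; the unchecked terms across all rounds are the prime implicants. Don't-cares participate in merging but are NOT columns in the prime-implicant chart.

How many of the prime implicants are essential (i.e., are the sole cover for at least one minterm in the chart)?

[col 0] 0011, 0101*, 1000*, 1100*, 1101*, 1110*, 1111*
[col 1] -101, 1-00, 11-0*, 11-1*, 110-*, 111-*
[col 2] 11--
Prime implicants: -101, 0011, 1-00, 11--
PI chart (minterm → PIs covering it):
  3 | 0011  (sole → essential)
  5 | -101  (sole → essential)
  8 | 1-00  (sole → essential)
  12 | 1-00,11--
  13 | -101,11--
  14 | 11--  (sole → essential)
  15 | 11--  (sole → essential)
Essential prime implicants: -101, 0011, 1-00, 11--

4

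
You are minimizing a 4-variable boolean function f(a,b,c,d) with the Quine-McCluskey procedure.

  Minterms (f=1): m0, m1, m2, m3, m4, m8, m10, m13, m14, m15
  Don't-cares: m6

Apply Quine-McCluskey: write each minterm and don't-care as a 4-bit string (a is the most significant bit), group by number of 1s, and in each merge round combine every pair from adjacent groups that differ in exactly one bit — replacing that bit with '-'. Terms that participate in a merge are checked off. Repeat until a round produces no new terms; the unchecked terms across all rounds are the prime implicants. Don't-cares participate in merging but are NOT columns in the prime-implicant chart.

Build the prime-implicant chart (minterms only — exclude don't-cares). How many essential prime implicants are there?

4

size-2^0 implicants → 0000(✓)  0001(✓)  0010(✓)  0011(✓)  0100(✓)  0110(✓)  1000(✓)  1010(✓)  1101(✓)  1110(✓)  1111(✓)
size-2^1 implicants → -000(✓)  -010(✓)  -110(✓)  0-00(✓)  0-10(✓)  00-0(✓)  00-1(✓)  000-(✓)  001-(✓)  01-0(✓)  1-10(✓)  10-0(✓)  11-1  111-
size-2^2 implicants → --10  -0-0  0--0  00--
Unchecked terms (primes): --10, -0-0, 0--0, 00--, 11-1, 111-
Minterm coverage:
  m0 ⊆ -0-0,0--0,00--
  m1 ⊆ 00-- [E]
  m2 ⊆ --10,-0-0,0--0,00--
  m3 ⊆ 00-- [E]
  m4 ⊆ 0--0 [E]
  m8 ⊆ -0-0 [E]
  m10 ⊆ --10,-0-0
  m13 ⊆ 11-1 [E]
  m14 ⊆ --10,111-
  m15 ⊆ 11-1,111-
E = {-0-0, 0--0, 00--, 11-1}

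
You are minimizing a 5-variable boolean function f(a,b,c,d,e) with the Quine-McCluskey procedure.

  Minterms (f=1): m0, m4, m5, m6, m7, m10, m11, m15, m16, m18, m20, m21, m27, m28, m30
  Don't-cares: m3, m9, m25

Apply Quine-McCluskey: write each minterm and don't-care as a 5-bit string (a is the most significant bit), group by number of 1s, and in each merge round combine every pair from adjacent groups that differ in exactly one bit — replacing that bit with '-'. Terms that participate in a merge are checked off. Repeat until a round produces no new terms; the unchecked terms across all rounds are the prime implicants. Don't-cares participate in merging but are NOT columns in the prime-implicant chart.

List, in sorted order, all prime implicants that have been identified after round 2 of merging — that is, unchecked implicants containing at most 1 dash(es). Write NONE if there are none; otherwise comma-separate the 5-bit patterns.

size-2^0 implicants → 00000(✓)  00011(✓)  00100(✓)  00101(✓)  00110(✓)  00111(✓)  01001(✓)  01010(✓)  01011(✓)  01111(✓)  10000(✓)  10010(✓)  10100(✓)  10101(✓)  11001(✓)  11011(✓)  11100(✓)  11110(✓)
size-2^1 implicants → -0000(✓)  -0100(✓)  -0101(✓)  -1001(✓)  -1011(✓)  0-011(✓)  0-111(✓)  00-00(✓)  00-11(✓)  001-0(✓)  001-1(✓)  0010-(✓)  0011-(✓)  01-11(✓)  010-1(✓)  0101-  1-100  10-00(✓)  100-0  1010-(✓)  110-1(✓)  111-0
size-2^2 implicants → -0-00  -010-  -10-1  0--11  001--
Unchecked terms (primes): -0-00, -010-, -10-1, 0--11, 001--, 0101-, 1-100, 100-0, 111-0

0101-, 1-100, 100-0, 111-0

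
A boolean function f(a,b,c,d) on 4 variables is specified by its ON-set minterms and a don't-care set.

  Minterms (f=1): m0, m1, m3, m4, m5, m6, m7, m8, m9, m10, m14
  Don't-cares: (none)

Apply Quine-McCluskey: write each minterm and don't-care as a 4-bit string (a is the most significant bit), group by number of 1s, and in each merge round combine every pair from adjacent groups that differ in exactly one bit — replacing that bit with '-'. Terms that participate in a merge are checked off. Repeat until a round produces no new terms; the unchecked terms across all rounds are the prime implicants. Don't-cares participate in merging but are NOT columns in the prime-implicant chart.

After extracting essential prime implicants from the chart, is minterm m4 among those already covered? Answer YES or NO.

Round 0: 0000✓ 0001✓ 0011✓ 0100✓ 0101✓ 0110✓ 0111✓ 1000✓ 1001✓ 1010✓ 1110✓
Round 1: -000✓ -001✓ -110 0-00✓ 0-01✓ 0-11✓ 00-1✓ 000-✓ 01-0✓ 01-1✓ 010-✓ 011-✓ 1-10 10-0 100-✓
Round 2: -00- 0--1 0-0- 01--
PIs = {-00-, -110, 0--1, 0-0-, 01--, 1-10, 10-0}
Coverage chart:
  m0: -00-,0-0-
  m1: -00-,0--1,0-0-
  m3: 0--1 ←essential
  m4: 0-0-,01--
  m5: 0--1,0-0-,01--
  m6: -110,01--
  m7: 0--1,01--
  m8: -00-,10-0
  m9: -00- ←essential
  m10: 1-10,10-0
  m14: -110,1-10
Essential: -00-, 0--1

NO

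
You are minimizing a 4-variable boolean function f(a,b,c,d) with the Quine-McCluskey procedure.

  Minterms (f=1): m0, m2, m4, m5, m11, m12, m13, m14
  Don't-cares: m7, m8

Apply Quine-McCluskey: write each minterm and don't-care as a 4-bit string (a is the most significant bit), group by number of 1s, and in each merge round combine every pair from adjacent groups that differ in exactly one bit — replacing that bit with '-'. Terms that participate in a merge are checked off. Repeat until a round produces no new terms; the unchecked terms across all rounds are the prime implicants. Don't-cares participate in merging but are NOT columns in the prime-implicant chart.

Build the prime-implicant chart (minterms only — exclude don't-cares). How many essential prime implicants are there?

Round 0: 0000✓ 0010✓ 0100✓ 0101✓ 0111✓ 1000✓ 1011 1100✓ 1101✓ 1110✓
Round 1: -000✓ -100✓ -101✓ 0-00✓ 00-0 01-1 010-✓ 1-00✓ 11-0 110-✓
Round 2: --00 -10-
PIs = {--00, -10-, 00-0, 01-1, 1011, 11-0}
Coverage chart:
  m0: --00,00-0
  m2: 00-0 ←essential
  m4: --00,-10-
  m5: -10-,01-1
  m11: 1011 ←essential
  m12: --00,-10-,11-0
  m13: -10- ←essential
  m14: 11-0 ←essential
Essential: -10-, 00-0, 1011, 11-0

4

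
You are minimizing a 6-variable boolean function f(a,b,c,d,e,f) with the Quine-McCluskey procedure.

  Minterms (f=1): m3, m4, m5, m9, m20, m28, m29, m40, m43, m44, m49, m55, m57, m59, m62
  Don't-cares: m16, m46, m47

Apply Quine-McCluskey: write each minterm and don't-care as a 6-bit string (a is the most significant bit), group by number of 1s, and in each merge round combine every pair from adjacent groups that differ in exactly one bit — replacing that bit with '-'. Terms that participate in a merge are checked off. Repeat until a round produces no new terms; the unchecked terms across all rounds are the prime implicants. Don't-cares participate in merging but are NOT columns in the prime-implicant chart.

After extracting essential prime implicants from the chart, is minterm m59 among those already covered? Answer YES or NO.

NO

[col 0] 000011, 000100*, 000101*, 001001, 010000*, 010100*, 011100*, 011101*, 101000*, 101011*, 101100*, 101110*, 101111*, 110001*, 110111, 111001*, 111011*, 111110*
[col 1] 0-0100, 00010-, 01-100, 010-00, 01110-, 1-1011, 1-1110, 101-00, 101-11, 1011-0, 10111-, 11-001, 1110-1
Prime implicants: 0-0100, 000011, 00010-, 001001, 01-100, 010-00, 01110-, 1-1011, 1-1110, 101-00, 101-11, 1011-0, 10111-, 11-001, 110111, 1110-1
PI chart (minterm → PIs covering it):
  3 | 000011  (sole → essential)
  4 | 0-0100,00010-
  5 | 00010-  (sole → essential)
  9 | 001001  (sole → essential)
  20 | 0-0100,01-100,010-00
  28 | 01-100,01110-
  29 | 01110-  (sole → essential)
  40 | 101-00  (sole → essential)
  43 | 1-1011,101-11
  44 | 101-00,1011-0
  49 | 11-001  (sole → essential)
  55 | 110111  (sole → essential)
  57 | 11-001,1110-1
  59 | 1-1011,1110-1
  62 | 1-1110  (sole → essential)
Essential prime implicants: 000011, 00010-, 001001, 01110-, 1-1110, 101-00, 11-001, 110111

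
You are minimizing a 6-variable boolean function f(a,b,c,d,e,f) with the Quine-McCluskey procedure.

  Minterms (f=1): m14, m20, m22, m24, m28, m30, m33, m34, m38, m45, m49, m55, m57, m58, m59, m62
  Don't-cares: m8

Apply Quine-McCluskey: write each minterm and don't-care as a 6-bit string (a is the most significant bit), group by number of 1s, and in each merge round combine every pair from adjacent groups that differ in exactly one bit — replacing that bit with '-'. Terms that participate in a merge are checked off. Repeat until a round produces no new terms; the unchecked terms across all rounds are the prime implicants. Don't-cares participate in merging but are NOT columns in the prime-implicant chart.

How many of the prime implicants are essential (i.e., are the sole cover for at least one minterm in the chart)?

6

[col 0] 001000*, 001110*, 010100*, 010110*, 011000*, 011100*, 011110*, 100001*, 100010*, 100110*, 101101, 110001*, 110111, 111001*, 111010*, 111011*, 111110*
[col 1] -11110, 0-1000, 0-1110, 01-100*, 01-110*, 0101-0*, 011-00, 0111-0*, 1-0001, 100-10, 11-001, 111-10, 1110-1, 11101-
[col 2] 01-1-0
Prime implicants: -11110, 0-1000, 0-1110, 01-1-0, 011-00, 1-0001, 100-10, 101101, 11-001, 110111, 111-10, 1110-1, 11101-
PI chart (minterm → PIs covering it):
  14 | 0-1110  (sole → essential)
  20 | 01-1-0  (sole → essential)
  22 | 01-1-0  (sole → essential)
  24 | 0-1000,011-00
  28 | 01-1-0,011-00
  30 | -11110,0-1110,01-1-0
  33 | 1-0001  (sole → essential)
  34 | 100-10  (sole → essential)
  38 | 100-10  (sole → essential)
  45 | 101101  (sole → essential)
  49 | 1-0001,11-001
  55 | 110111  (sole → essential)
  57 | 11-001,1110-1
  58 | 111-10,11101-
  59 | 1110-1,11101-
  62 | -11110,111-10
Essential prime implicants: 0-1110, 01-1-0, 1-0001, 100-10, 101101, 110111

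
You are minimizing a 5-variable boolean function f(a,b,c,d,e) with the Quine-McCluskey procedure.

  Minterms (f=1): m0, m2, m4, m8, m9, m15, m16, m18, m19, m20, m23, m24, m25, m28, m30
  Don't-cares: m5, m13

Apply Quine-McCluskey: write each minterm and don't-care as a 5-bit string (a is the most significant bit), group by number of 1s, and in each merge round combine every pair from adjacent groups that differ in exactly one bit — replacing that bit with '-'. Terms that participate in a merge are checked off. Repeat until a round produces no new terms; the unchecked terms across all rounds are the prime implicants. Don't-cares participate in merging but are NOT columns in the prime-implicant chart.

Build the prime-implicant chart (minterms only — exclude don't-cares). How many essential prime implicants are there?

5

Round 0: 00000✓ 00010✓ 00100✓ 00101✓ 01000✓ 01001✓ 01101✓ 01111✓ 10000✓ 10010✓ 10011✓ 10100✓ 10111✓ 11000✓ 11001✓ 11100✓ 11110✓
Round 1: -0000✓ -0010✓ -0100✓ -1000✓ -1001✓ 0-000✓ 0-101 00-00✓ 000-0✓ 0010- 01-01 0100-✓ 011-1 1-000✓ 1-100✓ 10-00✓ 10-11 100-0✓ 1001- 11-00✓ 1100-✓ 111-0
Round 2: --000 -0-00 -00-0 -100- 1--00
PIs = {--000, -0-00, -00-0, -100-, 0-101, 0010-, 01-01, 011-1, 1--00, 10-11, 1001-, 111-0}
Coverage chart:
  m0: --000,-0-00,-00-0
  m2: -00-0 ←essential
  m4: -0-00,0010-
  m8: --000,-100-
  m9: -100-,01-01
  m15: 011-1 ←essential
  m16: --000,-0-00,-00-0,1--00
  m18: -00-0,1001-
  m19: 10-11,1001-
  m20: -0-00,1--00
  m23: 10-11 ←essential
  m24: --000,-100-,1--00
  m25: -100- ←essential
  m28: 1--00,111-0
  m30: 111-0 ←essential
Essential: -00-0, -100-, 011-1, 10-11, 111-0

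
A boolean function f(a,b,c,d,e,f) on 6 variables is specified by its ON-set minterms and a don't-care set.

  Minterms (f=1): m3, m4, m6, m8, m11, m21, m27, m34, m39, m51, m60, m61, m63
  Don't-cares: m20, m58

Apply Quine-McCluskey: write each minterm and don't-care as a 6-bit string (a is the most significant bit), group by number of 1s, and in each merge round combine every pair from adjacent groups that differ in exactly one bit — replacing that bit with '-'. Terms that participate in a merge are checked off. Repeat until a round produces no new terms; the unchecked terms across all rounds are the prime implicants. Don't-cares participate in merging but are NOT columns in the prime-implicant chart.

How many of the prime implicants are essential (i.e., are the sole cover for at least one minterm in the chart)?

10

size-2^0 implicants → 000011(✓)  000100(✓)  000110(✓)  001000  001011(✓)  010100(✓)  010101(✓)  011011(✓)  100010  100111  110011  111010  111100(✓)  111101(✓)  111111(✓)
size-2^1 implicants → 0-0100  0-1011  00-011  0001-0  01010-  1111-1  11110-
Unchecked terms (primes): 0-0100, 0-1011, 00-011, 0001-0, 001000, 01010-, 100010, 100111, 110011, 111010, 1111-1, 11110-
Minterm coverage:
  m3 ⊆ 00-011 [E]
  m4 ⊆ 0-0100,0001-0
  m6 ⊆ 0001-0 [E]
  m8 ⊆ 001000 [E]
  m11 ⊆ 0-1011,00-011
  m21 ⊆ 01010- [E]
  m27 ⊆ 0-1011 [E]
  m34 ⊆ 100010 [E]
  m39 ⊆ 100111 [E]
  m51 ⊆ 110011 [E]
  m60 ⊆ 11110- [E]
  m61 ⊆ 1111-1,11110-
  m63 ⊆ 1111-1 [E]
E = {0-1011, 00-011, 0001-0, 001000, 01010-, 100010, 100111, 110011, 1111-1, 11110-}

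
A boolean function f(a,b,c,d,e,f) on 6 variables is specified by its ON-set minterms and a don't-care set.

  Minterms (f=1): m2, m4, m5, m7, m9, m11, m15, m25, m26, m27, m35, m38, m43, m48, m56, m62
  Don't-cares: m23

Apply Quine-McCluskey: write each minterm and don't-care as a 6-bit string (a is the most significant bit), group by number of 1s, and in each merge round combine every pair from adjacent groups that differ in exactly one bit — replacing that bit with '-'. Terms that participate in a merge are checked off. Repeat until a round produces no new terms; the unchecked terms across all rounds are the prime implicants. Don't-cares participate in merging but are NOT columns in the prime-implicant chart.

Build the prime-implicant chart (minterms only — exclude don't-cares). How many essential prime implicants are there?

8

[col 0] 000010, 000100*, 000101*, 000111*, 001001*, 001011*, 001111*, 010111*, 011001*, 011010*, 011011*, 100011*, 100110, 101011*, 110000*, 111000*, 111110
[col 1] -01011, 0-0111, 0-1001*, 0-1011*, 00-111, 0001-1, 00010-, 001-11, 0010-1*, 0110-1*, 01101-, 10-011, 11-000
[col 2] 0-10-1
Prime implicants: -01011, 0-0111, 0-10-1, 00-111, 000010, 0001-1, 00010-, 001-11, 01101-, 10-011, 100110, 11-000, 111110
PI chart (minterm → PIs covering it):
  2 | 000010  (sole → essential)
  4 | 00010-  (sole → essential)
  5 | 0001-1,00010-
  7 | 0-0111,00-111,0001-1
  9 | 0-10-1  (sole → essential)
  11 | -01011,0-10-1,001-11
  15 | 00-111,001-11
  25 | 0-10-1  (sole → essential)
  26 | 01101-  (sole → essential)
  27 | 0-10-1,01101-
  35 | 10-011  (sole → essential)
  38 | 100110  (sole → essential)
  43 | -01011,10-011
  48 | 11-000  (sole → essential)
  56 | 11-000  (sole → essential)
  62 | 111110  (sole → essential)
Essential prime implicants: 0-10-1, 000010, 00010-, 01101-, 10-011, 100110, 11-000, 111110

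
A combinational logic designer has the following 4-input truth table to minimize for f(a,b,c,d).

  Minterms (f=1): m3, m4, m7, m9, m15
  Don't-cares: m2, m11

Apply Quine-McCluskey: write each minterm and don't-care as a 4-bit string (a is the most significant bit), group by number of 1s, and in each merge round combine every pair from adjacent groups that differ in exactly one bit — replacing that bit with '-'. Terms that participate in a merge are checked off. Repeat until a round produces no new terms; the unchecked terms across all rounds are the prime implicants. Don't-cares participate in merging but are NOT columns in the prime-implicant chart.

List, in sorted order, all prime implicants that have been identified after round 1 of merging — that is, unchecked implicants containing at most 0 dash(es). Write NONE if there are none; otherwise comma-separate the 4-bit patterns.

0100

Round 0: 0010✓ 0011✓ 0100 0111✓ 1001✓ 1011✓ 1111✓
Round 1: -011✓ -111✓ 0-11✓ 001- 1-11✓ 10-1
Round 2: --11
PIs = {--11, 001-, 0100, 10-1}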